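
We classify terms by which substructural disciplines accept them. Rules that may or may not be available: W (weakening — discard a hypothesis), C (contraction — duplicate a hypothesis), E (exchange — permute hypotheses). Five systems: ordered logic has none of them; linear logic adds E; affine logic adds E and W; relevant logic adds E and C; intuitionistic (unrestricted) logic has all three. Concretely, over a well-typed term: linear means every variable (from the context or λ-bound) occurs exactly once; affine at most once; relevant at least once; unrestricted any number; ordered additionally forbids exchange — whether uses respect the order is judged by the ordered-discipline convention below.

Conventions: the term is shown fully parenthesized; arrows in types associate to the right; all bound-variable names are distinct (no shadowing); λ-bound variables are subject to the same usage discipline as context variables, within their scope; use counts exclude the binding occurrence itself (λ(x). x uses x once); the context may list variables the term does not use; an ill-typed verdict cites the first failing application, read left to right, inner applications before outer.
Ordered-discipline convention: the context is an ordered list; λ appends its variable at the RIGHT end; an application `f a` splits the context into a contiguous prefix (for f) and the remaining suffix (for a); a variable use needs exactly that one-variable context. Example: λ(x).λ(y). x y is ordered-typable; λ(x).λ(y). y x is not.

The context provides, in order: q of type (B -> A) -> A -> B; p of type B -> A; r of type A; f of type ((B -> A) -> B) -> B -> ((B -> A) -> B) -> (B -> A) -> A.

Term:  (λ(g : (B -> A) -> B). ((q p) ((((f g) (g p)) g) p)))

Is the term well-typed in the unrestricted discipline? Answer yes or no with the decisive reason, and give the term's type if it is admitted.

yes — simply typable at ((B -> A) -> B) -> B; W, C, E all held; term : ((B -> A) -> B) -> B
counts: q: 1; p: 3; r: 0; f: 1; g [bound]: 3
left-to-right use order: q, p, f, g, g, p, g, p
typing: ✓ — ((B -> A) -> B) -> B
summary: ordered ✗ · linear ✗ · affine ✗ · relevant ✗ · unrestricted ✓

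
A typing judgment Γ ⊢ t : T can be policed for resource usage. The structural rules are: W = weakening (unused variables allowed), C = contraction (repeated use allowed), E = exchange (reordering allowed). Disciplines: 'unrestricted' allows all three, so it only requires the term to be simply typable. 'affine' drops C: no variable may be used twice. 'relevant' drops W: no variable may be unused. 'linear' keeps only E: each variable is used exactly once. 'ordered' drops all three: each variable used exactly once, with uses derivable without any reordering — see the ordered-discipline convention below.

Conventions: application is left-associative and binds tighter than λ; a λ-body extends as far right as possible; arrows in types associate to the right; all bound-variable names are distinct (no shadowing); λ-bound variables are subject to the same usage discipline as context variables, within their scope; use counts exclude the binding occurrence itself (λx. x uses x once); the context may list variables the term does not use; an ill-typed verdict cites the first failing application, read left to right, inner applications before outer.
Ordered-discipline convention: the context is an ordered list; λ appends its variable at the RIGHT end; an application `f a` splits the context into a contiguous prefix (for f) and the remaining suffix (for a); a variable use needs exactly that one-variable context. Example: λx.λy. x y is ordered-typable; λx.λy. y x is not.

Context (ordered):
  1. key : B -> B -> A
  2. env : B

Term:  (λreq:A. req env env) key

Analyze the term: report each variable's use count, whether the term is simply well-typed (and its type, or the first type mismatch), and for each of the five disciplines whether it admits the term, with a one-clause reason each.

use counts: key: 1×; env: 2×; req [bound]: 1×
uses in reading order: req, env, env, key
typing: ill-typed: non-function type A applied to an argument
ordered: ✗, not simply typable
linear: ✗, fails simple typing
affine: ✗, a type mismatch blocks all five
relevant: ✗, the type mismatch rejects it
unrestricted: ✗, not simply typable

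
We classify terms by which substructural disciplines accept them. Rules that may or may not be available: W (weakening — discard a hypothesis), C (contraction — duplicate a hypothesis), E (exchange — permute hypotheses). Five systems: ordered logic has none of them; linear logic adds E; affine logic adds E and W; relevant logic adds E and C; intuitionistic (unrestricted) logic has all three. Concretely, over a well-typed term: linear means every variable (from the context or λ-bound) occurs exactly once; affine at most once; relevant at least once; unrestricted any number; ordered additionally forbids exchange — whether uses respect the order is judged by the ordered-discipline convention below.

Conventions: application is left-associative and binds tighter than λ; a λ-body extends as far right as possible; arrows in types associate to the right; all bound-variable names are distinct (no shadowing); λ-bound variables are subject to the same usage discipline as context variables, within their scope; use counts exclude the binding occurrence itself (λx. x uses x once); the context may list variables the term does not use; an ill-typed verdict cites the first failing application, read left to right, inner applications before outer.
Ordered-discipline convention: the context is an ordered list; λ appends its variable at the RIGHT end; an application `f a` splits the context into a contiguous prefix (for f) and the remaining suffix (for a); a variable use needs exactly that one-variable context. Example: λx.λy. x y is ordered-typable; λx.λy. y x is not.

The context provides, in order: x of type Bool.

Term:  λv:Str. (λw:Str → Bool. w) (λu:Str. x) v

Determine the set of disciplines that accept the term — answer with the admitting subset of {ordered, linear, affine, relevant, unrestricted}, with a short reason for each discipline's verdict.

admitted by: affine, unrestricted
use counts: x ×1, v (λ-bound) ×1, w (λ-bound) ×1, u (λ-bound) ×0
left-to-right use order: w, x, v
typing: the term checks, with type Str → Bool
ordered: ✗, u left unused
linear: ✗, u left unused
affine: ✓, at most one use each (x, v, w, u)
relevant: ✗, u left unused
unrestricted: ✓, type-checks (Str → Bool) and nothing is barred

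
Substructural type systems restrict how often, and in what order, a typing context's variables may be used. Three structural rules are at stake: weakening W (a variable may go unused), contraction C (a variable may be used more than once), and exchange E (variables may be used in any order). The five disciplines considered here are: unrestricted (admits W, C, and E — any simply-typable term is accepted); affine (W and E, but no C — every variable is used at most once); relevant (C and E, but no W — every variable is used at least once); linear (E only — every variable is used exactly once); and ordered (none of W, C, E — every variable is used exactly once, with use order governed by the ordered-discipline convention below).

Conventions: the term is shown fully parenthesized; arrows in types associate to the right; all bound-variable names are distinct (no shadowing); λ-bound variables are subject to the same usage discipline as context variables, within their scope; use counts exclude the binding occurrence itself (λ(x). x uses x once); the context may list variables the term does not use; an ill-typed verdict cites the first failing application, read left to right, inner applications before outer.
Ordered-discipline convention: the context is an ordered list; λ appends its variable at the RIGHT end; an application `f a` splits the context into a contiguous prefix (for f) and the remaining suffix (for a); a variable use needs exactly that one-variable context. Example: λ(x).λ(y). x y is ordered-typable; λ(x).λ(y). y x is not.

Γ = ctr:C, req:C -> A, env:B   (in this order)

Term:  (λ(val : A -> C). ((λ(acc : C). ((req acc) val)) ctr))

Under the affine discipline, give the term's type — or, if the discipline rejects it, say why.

not well-typed under affine — the type mismatch rejects it
usage: ctr: 1×, req: 1×, env: 0×, val (bound): 1×, acc (bound): 1×
left-to-right use order: req, acc, val, ctr
typing: ill-typed: non-arrow in function slot: A
across the five disciplines: ordered ✗; linear ✗; affine ✗; relevant ✗; unrestricted ✗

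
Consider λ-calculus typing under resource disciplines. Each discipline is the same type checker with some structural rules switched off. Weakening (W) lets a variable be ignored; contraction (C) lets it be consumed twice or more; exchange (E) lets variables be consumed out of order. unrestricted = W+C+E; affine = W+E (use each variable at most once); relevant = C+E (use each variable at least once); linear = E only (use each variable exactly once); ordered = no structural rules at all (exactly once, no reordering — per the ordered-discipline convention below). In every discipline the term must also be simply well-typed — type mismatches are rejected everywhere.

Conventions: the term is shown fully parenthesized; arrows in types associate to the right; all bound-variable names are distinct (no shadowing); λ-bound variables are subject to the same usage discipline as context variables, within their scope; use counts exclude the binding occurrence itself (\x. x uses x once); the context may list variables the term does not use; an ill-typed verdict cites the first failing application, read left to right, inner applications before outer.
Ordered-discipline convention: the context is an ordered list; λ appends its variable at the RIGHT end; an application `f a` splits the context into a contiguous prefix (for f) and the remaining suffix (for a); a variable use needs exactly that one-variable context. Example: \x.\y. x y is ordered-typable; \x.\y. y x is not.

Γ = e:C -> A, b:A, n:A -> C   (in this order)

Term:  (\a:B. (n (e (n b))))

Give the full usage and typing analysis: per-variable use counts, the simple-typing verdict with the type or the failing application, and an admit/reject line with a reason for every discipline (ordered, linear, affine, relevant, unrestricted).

variable uses: e ×1; b ×1; n ×2; a (λ-bound) ×0
uses in reading order: n, e, n, b
typing: the term checks, with type B -> C
ordered: ✗, needs contraction — n ×2; a never used (weakening)
linear: ✗, needs contraction — n ×2; a never used (weakening)
affine: ✗, needs contraction — n ×2
relevant: ✗, a never used (weakening)
unrestricted: ✓, typability at B -> C is all that's needed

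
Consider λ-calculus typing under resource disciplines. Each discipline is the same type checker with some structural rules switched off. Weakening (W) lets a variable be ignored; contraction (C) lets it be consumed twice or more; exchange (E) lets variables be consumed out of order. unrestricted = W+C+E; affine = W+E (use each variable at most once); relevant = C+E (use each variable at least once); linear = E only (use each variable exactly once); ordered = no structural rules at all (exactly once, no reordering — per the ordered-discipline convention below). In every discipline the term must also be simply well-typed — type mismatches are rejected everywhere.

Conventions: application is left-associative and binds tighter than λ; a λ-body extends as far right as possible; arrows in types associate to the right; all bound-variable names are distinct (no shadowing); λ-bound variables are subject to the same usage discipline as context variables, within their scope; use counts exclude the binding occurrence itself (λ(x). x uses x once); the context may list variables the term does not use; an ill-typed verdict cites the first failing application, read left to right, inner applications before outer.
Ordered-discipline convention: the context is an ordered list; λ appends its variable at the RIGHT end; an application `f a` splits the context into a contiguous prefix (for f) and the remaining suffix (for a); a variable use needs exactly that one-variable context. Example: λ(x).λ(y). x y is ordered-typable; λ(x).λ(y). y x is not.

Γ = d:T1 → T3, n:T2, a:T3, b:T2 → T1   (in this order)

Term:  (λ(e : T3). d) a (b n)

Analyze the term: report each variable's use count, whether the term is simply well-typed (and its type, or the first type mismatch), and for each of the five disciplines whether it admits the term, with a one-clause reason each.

use counts: d ×1, n ×1, a ×1, b ×1, e (λ-bound) ×0
order of uses: d, a, b, n
typing: ✓ — T3
ordered: ✗, needs weakening: e unused
linear: ✗, needs weakening: e unused
affine: ✓, no duplicate uses among d, n, a, b, e
relevant: ✗, needs weakening: e unused
unrestricted: ✓, typability at T3 is all that's needed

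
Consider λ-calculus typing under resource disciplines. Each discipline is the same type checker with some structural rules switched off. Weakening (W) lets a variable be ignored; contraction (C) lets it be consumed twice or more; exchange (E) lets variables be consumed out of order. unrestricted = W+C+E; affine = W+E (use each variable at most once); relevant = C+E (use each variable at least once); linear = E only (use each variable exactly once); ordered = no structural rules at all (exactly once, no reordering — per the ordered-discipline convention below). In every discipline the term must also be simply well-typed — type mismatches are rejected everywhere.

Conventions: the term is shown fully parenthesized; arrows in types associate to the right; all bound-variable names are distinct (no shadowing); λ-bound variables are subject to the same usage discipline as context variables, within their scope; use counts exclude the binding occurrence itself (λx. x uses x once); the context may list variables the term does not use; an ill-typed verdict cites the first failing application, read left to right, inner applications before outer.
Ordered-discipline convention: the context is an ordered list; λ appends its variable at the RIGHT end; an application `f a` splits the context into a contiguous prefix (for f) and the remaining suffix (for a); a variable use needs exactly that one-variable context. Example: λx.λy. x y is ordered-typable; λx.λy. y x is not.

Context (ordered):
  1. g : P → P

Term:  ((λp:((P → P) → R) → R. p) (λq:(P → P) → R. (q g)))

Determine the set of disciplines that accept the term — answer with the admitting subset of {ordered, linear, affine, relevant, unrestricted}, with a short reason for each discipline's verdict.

accepted by: linear, affine, relevant, unrestricted
use counts: g: 1×; p (bound): 1×; q (bound): 1×
left-to-right use order: p, q, g
typing: ✓ — ((P → P) → R) → R
ordered: ✗, needs exchange: uses follow p, q, g
linear: ✓, single use per variable (g, p, q)
affine: ✓, none of g, p, q used more than once
relevant: ✓, at least one use each (g, p, q)
unrestricted: ✓, well-typed at ((P → P) → R) → R; no restrictions here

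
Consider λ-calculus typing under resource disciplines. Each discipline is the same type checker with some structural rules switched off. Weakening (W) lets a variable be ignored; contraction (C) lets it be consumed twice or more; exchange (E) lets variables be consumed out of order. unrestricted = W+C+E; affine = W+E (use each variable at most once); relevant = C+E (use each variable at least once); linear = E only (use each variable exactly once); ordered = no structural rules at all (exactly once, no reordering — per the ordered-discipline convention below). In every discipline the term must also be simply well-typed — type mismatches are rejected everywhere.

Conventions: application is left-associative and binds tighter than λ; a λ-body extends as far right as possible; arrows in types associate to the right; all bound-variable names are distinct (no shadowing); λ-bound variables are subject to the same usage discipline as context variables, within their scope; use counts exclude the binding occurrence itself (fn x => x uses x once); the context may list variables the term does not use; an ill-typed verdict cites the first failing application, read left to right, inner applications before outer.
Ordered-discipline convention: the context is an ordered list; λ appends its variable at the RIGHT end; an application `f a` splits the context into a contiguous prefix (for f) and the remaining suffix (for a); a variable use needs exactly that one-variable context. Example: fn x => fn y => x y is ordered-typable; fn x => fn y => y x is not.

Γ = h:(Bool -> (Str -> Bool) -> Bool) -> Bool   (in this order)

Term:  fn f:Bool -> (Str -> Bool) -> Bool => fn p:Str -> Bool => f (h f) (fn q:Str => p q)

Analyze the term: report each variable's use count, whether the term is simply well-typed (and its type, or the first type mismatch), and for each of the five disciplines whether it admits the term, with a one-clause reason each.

variable uses: h: 1×, f [bound]: 2×, p [bound]: 1×, q [bound]: 1×
use order (left to right): f, h, f, p, q
typing: the term checks, with type (Bool -> (Str -> Bool) -> Bool) -> (Str -> Bool) -> Bool
ordered: ✗, f ×2 used more than once (contraction)
linear: ✗, f ×2 used more than once (contraction)
affine: ✗, f ×2 used more than once (contraction)
relevant: ✓, h, f, p, q: all used, weakening unneeded
unrestricted: ✓, well-typed at (Bool -> (Str -> Bool) -> Bool) -> (Str -> Bool) -> Bool; no restrictions here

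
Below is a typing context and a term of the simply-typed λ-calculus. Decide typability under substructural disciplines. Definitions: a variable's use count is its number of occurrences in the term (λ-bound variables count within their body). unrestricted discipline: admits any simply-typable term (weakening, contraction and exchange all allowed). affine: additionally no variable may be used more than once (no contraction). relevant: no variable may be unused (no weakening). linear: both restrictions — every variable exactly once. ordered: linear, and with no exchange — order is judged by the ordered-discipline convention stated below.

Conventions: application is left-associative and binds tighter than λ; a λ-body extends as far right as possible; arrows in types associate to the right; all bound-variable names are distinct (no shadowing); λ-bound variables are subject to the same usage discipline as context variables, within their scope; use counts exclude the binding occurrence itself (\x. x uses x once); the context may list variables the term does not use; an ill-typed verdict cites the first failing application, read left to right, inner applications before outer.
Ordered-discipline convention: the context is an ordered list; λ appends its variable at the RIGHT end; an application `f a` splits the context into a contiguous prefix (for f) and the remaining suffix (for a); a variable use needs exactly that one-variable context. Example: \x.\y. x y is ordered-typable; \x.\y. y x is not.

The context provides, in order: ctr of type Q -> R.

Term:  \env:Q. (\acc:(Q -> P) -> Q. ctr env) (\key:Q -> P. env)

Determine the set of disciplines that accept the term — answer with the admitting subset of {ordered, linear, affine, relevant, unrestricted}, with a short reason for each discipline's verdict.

admitted by: unrestricted
counts: ctr=1, env (λ-bound)=2, acc (λ-bound)=0, key (λ-bound)=0
uses in reading order: ctr, env, env
typing: well-typed at Q -> R
ordered ✗ (repeated use of env ×2; acc, key left unused)
linear ✗ (repeated use of env ×2; acc, key left unused)
affine ✗ (repeated use of env ×2)
relevant ✗ (acc, key left unused)
unrestricted ✓ (type-checks (Q -> R) and nothing is barred)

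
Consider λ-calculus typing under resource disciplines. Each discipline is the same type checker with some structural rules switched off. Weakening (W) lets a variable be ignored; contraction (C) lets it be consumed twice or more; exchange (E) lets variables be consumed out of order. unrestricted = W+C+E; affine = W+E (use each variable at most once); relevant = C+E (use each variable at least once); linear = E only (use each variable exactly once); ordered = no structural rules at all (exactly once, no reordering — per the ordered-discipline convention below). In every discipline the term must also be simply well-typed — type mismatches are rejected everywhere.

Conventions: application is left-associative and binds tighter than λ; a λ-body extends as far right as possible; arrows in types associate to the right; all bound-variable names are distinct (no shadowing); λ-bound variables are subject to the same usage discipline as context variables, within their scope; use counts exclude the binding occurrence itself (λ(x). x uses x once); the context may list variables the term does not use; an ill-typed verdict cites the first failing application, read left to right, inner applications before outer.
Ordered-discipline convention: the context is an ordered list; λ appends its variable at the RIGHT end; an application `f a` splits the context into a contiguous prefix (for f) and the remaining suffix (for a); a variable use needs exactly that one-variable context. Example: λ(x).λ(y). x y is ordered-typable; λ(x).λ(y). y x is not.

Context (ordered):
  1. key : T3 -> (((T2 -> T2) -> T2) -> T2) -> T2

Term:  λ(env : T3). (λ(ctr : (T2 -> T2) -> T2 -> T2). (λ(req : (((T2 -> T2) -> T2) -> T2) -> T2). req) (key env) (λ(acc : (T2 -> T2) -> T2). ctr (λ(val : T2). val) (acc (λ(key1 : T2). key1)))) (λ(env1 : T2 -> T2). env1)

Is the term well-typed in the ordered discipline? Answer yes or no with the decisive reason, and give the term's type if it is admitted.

yes — single-use (key, env, ctr, req, acc, val, key1, env1), ordered derivation ok; term : T3 -> T2
variable uses: key=1, env [bound]=1, ctr [bound]=1, req [bound]=1, acc [bound]=1, val [bound]=1, key1 [bound]=1, env1 [bound]=1
uses in reading order: req, key, env, ctr, val, acc, key1, env1
typing: well-typed at T3 -> T2
summary: ordered ✓, linear ✓, affine ✓, relevant ✓, unrestricted ✓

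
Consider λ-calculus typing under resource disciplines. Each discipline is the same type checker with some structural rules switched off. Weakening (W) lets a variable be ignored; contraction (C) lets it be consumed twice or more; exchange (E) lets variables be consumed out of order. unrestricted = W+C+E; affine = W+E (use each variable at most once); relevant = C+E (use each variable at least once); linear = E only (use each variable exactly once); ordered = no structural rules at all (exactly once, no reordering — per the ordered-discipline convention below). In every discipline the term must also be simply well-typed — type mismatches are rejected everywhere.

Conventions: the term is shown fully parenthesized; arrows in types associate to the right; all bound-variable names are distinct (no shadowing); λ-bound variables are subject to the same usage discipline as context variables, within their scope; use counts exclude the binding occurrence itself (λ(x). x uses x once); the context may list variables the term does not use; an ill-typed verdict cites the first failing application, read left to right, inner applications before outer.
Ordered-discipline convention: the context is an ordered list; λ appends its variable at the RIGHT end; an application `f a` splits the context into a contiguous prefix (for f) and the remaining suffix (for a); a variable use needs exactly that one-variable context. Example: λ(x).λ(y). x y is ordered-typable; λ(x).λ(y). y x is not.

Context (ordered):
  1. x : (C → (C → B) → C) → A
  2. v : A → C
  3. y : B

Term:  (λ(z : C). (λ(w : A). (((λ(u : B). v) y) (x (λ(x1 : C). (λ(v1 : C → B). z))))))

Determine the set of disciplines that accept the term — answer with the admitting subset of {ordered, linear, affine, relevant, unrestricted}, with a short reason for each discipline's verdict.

admitting disciplines: affine, unrestricted
counts: x: 1×, v: 1×, y: 1×, z [bound]: 1×, w [bound]: 0×, u [bound]: 0×, x1 [bound]: 0×, v1 [bound]: 0×
order of uses: v, y, x, z
typing: well-typed at C → A → C
ordered ✗ (w, u, x1, v1 left unused)
linear ✗ (w, u, x1, v1 left unused)
affine ✓ (no duplicate uses among x, v, y, z, w, u, x1, v1)
relevant ✗ (w, u, x1, v1 left unused)
unrestricted ✓ (type-checks (C → A → C) and nothing is barred)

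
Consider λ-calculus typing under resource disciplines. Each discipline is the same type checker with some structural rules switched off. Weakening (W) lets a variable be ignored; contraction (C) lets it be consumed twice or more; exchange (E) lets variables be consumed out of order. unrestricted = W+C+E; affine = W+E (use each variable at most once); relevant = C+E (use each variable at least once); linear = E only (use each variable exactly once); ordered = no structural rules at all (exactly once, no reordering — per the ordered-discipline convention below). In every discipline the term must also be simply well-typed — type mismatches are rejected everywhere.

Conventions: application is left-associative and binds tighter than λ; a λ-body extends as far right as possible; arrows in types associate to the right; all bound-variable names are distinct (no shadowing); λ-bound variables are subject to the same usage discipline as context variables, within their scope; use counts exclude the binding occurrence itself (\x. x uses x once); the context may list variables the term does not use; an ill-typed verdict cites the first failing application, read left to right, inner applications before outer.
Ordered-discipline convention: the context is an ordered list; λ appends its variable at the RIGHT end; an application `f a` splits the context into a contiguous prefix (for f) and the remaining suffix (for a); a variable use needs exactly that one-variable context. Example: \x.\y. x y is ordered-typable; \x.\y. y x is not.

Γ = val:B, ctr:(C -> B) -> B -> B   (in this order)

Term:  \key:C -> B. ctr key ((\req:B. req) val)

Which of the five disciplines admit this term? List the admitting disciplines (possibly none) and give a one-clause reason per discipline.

admitting disciplines: linear, affine, relevant, unrestricted
variable uses: val ×1; ctr ×1; key (λ-bound) ×1; req (λ-bound) ×1
uses in reading order: ctr, key, req, val
typing: the term checks, with type (C -> B) -> B
ordered: ✗ — no contiguous prefix/suffix split fits ctr, key, req, val
linear: ✓ — exactly-once usage across val, ctr, key, req
affine: ✓ — at most one use each (val, ctr, key, req)
relevant: ✓ — at least one use each (val, ctr, key, req)
unrestricted: ✓ — type-checks ((C -> B) -> B) and nothing is barred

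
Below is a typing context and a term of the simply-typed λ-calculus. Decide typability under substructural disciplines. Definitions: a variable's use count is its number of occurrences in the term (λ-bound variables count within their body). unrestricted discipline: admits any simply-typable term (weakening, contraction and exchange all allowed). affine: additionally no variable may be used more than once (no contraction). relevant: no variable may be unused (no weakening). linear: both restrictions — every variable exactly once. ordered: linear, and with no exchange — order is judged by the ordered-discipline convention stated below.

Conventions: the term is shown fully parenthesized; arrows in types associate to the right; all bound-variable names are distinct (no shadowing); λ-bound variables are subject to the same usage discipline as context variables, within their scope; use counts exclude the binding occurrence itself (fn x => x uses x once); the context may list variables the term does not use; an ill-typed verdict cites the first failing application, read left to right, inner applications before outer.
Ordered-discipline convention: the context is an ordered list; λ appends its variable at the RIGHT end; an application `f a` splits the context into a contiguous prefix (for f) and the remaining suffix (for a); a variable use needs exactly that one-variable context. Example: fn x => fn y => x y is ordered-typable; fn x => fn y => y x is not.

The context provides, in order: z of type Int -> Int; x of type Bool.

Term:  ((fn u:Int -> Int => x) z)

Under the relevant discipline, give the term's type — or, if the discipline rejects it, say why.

not well-typed under relevant — needs weakening: u unused
usage: z: 1×; x: 1×; u (bound): 0×
left-to-right use order: x, z
typing: the term checks, with type Bool
all disciplines: ordered ✗ | linear ✗ | affine ✓ | relevant ✗ | unrestricted ✓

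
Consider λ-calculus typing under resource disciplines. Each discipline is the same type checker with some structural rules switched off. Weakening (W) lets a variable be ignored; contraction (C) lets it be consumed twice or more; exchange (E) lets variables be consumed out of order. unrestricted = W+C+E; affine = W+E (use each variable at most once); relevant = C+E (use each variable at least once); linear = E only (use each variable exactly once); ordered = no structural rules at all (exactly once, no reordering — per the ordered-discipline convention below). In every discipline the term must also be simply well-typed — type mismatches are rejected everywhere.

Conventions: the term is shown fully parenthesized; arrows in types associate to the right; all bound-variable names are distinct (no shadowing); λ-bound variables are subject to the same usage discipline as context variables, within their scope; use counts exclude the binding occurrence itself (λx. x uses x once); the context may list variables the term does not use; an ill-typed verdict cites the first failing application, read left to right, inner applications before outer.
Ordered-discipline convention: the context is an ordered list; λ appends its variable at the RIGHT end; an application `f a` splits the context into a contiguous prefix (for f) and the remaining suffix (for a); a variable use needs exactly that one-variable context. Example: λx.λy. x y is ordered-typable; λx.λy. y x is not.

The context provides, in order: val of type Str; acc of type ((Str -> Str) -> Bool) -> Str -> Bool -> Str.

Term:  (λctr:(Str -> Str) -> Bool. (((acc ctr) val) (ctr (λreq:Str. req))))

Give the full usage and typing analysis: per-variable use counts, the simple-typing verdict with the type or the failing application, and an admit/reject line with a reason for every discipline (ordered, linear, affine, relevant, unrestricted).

counts: val: 1×; acc: 1×; ctr [bound]: 2×; req [bound]: 1×
uses in reading order: acc, ctr, val, ctr, req
typing: ✓ — ((Str -> Str) -> Bool) -> Str
ordered: ✗, needs contraction — ctr ×2
linear: ✗, needs contraction — ctr ×2
affine: ✗, needs contraction — ctr ×2
relevant: ✓, at least one use each (val, acc, ctr, req)
unrestricted: ✓, type-checks (((Str -> Str) -> Bool) -> Str) and nothing is barred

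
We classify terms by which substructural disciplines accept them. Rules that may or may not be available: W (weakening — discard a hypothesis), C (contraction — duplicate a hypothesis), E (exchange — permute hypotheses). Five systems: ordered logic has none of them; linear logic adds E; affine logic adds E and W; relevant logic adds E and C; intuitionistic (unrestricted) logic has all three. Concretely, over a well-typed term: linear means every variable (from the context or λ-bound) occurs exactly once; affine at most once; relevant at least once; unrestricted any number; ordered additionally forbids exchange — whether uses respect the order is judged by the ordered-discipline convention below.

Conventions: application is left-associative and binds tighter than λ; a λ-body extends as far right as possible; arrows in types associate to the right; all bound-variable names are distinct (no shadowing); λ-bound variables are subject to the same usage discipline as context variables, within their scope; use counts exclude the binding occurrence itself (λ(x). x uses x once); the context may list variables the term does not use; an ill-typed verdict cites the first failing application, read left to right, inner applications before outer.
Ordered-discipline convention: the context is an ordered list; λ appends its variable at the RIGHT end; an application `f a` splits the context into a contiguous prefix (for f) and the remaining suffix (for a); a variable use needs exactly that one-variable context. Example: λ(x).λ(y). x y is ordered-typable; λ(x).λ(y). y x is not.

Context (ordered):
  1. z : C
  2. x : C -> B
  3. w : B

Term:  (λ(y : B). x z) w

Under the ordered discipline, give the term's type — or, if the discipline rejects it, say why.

not well-typed under ordered — y never used (weakening)
variable uses: z: 1×, x: 1×, w: 1×, y (bound): 0×
order of uses: x, z, w
typing: well-typed — term : B
summary: ordered ✗ | linear ✗ | affine ✓ | relevant ✗ | unrestricted ✓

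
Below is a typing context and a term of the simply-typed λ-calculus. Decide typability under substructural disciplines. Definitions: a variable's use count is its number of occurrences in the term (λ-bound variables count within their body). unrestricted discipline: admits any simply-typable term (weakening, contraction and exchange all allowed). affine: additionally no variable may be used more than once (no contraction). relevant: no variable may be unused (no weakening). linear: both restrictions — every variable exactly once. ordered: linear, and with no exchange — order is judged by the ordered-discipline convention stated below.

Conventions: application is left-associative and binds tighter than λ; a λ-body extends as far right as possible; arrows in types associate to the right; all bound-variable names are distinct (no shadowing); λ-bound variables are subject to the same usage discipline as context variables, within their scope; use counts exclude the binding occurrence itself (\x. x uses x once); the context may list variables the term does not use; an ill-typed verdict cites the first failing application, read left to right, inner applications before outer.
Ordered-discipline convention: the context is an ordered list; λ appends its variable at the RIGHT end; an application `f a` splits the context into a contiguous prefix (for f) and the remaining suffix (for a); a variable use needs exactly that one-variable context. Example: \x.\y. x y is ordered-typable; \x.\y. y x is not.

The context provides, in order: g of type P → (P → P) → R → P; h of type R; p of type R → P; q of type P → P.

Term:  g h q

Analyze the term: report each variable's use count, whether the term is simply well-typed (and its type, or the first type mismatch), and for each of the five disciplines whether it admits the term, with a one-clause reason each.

usage: g ×1, h ×1, p ×0, q ×1
order of uses: g, h, q
typing: ill-typed: an application expects P but receives R
ordered: ✗ — the type mismatch rejects it
linear: ✗ — not simply typable
affine: ✗ — fails simple typing
relevant: ✗ — a type mismatch blocks all five
unrestricted: ✗ — the type mismatch rejects it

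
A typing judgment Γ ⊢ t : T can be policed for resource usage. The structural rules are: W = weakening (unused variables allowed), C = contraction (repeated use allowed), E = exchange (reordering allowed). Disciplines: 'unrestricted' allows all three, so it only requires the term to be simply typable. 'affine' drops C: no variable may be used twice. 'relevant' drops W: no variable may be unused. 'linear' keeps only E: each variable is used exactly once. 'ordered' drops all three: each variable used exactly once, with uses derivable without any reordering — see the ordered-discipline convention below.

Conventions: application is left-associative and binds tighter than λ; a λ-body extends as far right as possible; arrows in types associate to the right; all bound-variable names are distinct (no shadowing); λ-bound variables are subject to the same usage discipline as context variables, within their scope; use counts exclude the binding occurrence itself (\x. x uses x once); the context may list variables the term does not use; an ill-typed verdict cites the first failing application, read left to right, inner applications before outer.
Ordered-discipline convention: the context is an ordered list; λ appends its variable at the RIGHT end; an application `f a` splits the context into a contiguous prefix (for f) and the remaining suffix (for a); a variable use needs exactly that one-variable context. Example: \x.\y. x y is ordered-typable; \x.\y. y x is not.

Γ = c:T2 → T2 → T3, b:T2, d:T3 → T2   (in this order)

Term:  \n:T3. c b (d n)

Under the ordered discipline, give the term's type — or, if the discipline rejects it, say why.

term : T3 → T3
usage: c=1, b=1, d=1, n [bound]=1
use order (left to right): c, b, d, n
typing: the term checks, with type T3 → T3
all disciplines: ordered ✓, linear ✓, affine ✓, relevant ✓, unrestricted ✓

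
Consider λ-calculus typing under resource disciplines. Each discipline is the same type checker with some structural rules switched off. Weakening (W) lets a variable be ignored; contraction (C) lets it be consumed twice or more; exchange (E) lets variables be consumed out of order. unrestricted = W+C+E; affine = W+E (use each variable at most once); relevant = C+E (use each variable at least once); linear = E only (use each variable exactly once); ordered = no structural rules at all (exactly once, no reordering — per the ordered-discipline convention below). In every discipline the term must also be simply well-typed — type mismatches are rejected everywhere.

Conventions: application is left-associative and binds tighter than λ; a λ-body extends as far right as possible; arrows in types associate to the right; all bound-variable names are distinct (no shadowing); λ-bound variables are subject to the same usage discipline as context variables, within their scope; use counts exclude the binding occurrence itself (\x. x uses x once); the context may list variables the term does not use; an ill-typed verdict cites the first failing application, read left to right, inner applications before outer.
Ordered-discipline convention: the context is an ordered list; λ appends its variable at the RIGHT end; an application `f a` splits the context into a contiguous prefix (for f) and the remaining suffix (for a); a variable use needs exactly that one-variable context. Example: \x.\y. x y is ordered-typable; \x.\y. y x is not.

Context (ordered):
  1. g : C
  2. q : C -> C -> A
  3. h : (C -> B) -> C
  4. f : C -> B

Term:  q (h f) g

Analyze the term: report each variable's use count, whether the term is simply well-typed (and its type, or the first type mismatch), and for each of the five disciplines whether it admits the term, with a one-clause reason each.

use counts: g=1; q=1; h=1; f=1
left-to-right use order: q, h, f, g
typing: the term checks, with type A
ordered: ✗, needs exchange: uses follow q, h, f, g
linear: ✓, g, q, h, f: one use apiece
affine: ✓, at most one use each (g, q, h, f)
relevant: ✓, g, q, h, f: all used, weakening unneeded
unrestricted: ✓, typability at A is all that's needed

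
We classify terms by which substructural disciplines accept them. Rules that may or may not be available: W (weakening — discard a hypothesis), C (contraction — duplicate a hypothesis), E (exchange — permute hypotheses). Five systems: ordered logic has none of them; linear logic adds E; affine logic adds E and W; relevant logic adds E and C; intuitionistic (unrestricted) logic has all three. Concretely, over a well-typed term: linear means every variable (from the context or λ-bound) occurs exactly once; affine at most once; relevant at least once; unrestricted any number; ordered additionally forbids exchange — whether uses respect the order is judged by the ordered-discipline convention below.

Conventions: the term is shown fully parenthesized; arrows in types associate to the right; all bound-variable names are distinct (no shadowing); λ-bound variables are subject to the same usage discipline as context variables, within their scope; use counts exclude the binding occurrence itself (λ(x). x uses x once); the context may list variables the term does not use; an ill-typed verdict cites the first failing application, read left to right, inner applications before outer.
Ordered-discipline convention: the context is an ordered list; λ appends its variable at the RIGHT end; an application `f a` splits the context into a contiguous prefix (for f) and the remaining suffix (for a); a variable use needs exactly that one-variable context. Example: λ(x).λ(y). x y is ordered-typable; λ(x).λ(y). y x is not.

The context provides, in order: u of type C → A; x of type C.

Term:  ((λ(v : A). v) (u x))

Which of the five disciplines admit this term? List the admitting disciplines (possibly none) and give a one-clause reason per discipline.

accepted by: ordered, linear, affine, relevant, unrestricted
use counts: u: 1×, x: 1×, v [bound]: 1×
uses in reading order: v, u, x
typing: well-typed — term : A
ordered: ✓, one use each (u, x, v); ordered split holds
linear: ✓, u, x, v: one use apiece
affine: ✓, none of u, x, v used more than once
relevant: ✓, at least one use each (u, x, v)
unrestricted: ✓, type-checks (A) and nothing is barred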